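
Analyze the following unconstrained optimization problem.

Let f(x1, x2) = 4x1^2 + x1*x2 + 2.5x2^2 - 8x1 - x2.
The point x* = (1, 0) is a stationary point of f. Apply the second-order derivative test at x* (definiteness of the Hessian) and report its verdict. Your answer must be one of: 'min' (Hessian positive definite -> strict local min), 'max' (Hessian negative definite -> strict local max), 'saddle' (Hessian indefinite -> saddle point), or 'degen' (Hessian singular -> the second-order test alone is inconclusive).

Compute the Hessian H = grad^2 f:
  H = [[8, 1], [1, 5]]
Verify stationarity: grad f(x*) = H x* + g = (0, 0).
Eigenvalues of H: 4.6972, 8.3028.
Both eigenvalues > 0, so H is positive definite -> x* is a strict local min.

min


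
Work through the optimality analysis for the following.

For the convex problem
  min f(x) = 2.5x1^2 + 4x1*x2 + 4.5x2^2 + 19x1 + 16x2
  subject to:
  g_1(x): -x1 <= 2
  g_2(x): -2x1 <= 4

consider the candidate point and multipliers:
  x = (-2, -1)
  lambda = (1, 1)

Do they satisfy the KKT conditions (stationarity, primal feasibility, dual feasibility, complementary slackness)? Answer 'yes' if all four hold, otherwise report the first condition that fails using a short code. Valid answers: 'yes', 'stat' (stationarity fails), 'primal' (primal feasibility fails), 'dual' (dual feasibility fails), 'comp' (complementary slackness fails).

Gradient of f: grad f(x) = Q x + c = (5, -1)
Constraint values g_i(x) = a_i^T x - b_i:
  g_1((-2, -1)) = 0
  g_2((-2, -1)) = 0
Stationarity residual: grad f(x) + sum_i lambda_i a_i = (2, -1)
  -> stationarity FAILS
Primal feasibility (all g_i <= 0): OK
Dual feasibility (all lambda_i >= 0): OK
Complementary slackness (lambda_i * g_i(x) = 0 for all i): OK

Verdict: the first failing condition is stationarity -> stat.

stat


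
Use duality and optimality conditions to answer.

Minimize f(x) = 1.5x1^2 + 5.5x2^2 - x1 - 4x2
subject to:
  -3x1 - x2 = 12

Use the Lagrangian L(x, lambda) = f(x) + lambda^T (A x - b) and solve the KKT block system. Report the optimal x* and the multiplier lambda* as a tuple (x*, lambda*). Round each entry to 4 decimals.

Form the Lagrangian:
  L(x, lambda) = (1/2) x^T Q x + c^T x + lambda^T (A x - b)
Stationarity (grad_x L = 0): Q x + c + A^T lambda = 0.
Primal feasibility: A x = b.

This gives the KKT block system:
  [ Q   A^T ] [ x     ]   [-c ]
  [ A    0  ] [ lambda ] = [ b ]

Solving the linear system:
  x*      = (-3.9902, -0.0294)
  lambda* = (-4.3235)
  f(x*)   = 27.9951

x* = (-3.9902, -0.0294), lambda* = (-4.3235)


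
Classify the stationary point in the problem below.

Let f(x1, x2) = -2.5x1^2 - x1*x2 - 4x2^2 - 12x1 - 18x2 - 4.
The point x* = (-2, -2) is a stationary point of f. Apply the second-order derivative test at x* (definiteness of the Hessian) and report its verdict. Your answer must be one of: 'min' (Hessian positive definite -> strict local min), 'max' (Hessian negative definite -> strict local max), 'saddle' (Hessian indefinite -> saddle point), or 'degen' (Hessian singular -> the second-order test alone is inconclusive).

Compute the Hessian H = grad^2 f:
  H = [[-5, -1], [-1, -8]]
Verify stationarity: grad f(x*) = H x* + g = (0, 0).
Eigenvalues of H: -8.3028, -4.6972.
Both eigenvalues < 0, so H is negative definite -> x* is a strict local max.

max


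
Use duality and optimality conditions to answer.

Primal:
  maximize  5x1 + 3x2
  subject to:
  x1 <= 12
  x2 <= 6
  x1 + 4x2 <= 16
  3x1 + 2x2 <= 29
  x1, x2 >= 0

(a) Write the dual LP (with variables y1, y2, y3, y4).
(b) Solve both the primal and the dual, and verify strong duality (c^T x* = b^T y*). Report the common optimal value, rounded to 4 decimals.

The standard primal-dual pair for 'max c^T x s.t. A x <= b, x >= 0' is:
  Dual:  min b^T y  s.t.  A^T y >= c,  y >= 0.

So the dual LP is:
  minimize  12y1 + 6y2 + 16y3 + 29y4
  subject to:
    y1 + y3 + 3y4 >= 5
    y2 + 4y3 + 2y4 >= 3
    y1, y2, y3, y4 >= 0

Solving the primal: x* = (9.6667, 0).
  primal value c^T x* = 48.3333.
Solving the dual: y* = (0, 0, 0, 1.6667).
  dual value b^T y* = 48.3333.
Strong duality: c^T x* = b^T y*. Confirmed.

48.3333


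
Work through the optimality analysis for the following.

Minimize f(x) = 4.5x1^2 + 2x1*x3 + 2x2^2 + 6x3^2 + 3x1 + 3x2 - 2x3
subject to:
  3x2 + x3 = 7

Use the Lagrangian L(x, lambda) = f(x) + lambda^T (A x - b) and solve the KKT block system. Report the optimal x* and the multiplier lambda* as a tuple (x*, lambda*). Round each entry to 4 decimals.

Form the Lagrangian:
  L(x, lambda) = (1/2) x^T Q x + c^T x + lambda^T (A x - b)
Stationarity (grad_x L = 0): Q x + c + A^T lambda = 0.
Primal feasibility: A x = b.

This gives the KKT block system:
  [ Q   A^T ] [ x     ]   [-c ]
  [ A    0  ] [ lambda ] = [ b ]

Solving the linear system:
  x*      = (-0.4588, 2.1451, 0.5648)
  lambda* = (-3.8601)
  f(x*)   = 15.4748

x* = (-0.4588, 2.1451, 0.5648), lambda* = (-3.8601)


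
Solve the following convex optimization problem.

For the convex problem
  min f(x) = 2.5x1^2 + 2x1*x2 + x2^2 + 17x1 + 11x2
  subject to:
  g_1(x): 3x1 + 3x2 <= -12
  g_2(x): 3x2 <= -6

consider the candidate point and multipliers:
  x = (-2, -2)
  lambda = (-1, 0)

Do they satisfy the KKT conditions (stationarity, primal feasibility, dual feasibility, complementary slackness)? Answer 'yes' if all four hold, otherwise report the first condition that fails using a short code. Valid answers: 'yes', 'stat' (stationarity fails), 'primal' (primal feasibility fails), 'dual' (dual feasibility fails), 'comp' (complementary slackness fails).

Gradient of f: grad f(x) = Q x + c = (3, 3)
Constraint values g_i(x) = a_i^T x - b_i:
  g_1((-2, -2)) = 0
  g_2((-2, -2)) = 0
Stationarity residual: grad f(x) + sum_i lambda_i a_i = (0, 0)
  -> stationarity OK
Primal feasibility (all g_i <= 0): OK
Dual feasibility (all lambda_i >= 0): FAILS
Complementary slackness (lambda_i * g_i(x) = 0 for all i): OK

Verdict: the first failing condition is dual_feasibility -> dual.

dual


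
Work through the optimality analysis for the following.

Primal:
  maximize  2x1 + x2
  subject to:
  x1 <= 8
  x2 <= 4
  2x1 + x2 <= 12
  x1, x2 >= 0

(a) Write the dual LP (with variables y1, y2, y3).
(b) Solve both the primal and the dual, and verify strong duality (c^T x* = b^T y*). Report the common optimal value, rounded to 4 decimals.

The standard primal-dual pair for 'max c^T x s.t. A x <= b, x >= 0' is:
  Dual:  min b^T y  s.t.  A^T y >= c,  y >= 0.

So the dual LP is:
  minimize  8y1 + 4y2 + 12y3
  subject to:
    y1 + 2y3 >= 2
    y2 + y3 >= 1
    y1, y2, y3 >= 0

Solving the primal: x* = (6, 0).
  primal value c^T x* = 12.
Solving the dual: y* = (0, 0, 1).
  dual value b^T y* = 12.
Strong duality: c^T x* = b^T y*. Confirmed.

12


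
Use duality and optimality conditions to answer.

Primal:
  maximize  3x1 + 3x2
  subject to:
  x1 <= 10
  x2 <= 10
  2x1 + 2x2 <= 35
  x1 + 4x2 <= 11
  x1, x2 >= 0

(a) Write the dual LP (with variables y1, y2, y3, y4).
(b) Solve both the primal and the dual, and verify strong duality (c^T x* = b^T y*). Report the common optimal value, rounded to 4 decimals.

The standard primal-dual pair for 'max c^T x s.t. A x <= b, x >= 0' is:
  Dual:  min b^T y  s.t.  A^T y >= c,  y >= 0.

So the dual LP is:
  minimize  10y1 + 10y2 + 35y3 + 11y4
  subject to:
    y1 + 2y3 + y4 >= 3
    y2 + 2y3 + 4y4 >= 3
    y1, y2, y3, y4 >= 0

Solving the primal: x* = (10, 0.25).
  primal value c^T x* = 30.75.
Solving the dual: y* = (2.25, 0, 0, 0.75).
  dual value b^T y* = 30.75.
Strong duality: c^T x* = b^T y*. Confirmed.

30.75


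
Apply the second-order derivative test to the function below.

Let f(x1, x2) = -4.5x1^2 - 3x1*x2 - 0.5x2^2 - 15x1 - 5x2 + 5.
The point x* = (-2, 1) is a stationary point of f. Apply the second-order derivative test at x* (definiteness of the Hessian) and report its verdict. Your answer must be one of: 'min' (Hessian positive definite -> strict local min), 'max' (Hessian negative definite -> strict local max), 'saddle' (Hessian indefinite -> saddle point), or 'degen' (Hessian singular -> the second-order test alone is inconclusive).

Compute the Hessian H = grad^2 f:
  H = [[-9, -3], [-3, -1]]
Verify stationarity: grad f(x*) = H x* + g = (0, 0).
Eigenvalues of H: -10, 0.
H has a zero eigenvalue (singular; negative semidefinite but not definite), so H is neither positive definite, negative definite, nor indefinite. The second-order test alone is inconclusive -> degen.
(Indeed, f is constant along the null direction of H through x*, so x* is not a strict local extremum.)

degen


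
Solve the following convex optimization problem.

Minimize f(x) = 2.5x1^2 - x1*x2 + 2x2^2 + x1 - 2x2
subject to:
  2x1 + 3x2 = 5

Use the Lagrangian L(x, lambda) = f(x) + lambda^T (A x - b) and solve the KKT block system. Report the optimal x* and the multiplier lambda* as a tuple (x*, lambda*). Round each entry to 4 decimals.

Form the Lagrangian:
  L(x, lambda) = (1/2) x^T Q x + c^T x + lambda^T (A x - b)
Stationarity (grad_x L = 0): Q x + c + A^T lambda = 0.
Primal feasibility: A x = b.

This gives the KKT block system:
  [ Q   A^T ] [ x     ]   [-c ]
  [ A    0  ] [ lambda ] = [ b ]

Solving the linear system:
  x*      = (0.4658, 1.3562)
  lambda* = (-0.9863)
  f(x*)   = 1.3425

x* = (0.4658, 1.3562), lambda* = (-0.9863)


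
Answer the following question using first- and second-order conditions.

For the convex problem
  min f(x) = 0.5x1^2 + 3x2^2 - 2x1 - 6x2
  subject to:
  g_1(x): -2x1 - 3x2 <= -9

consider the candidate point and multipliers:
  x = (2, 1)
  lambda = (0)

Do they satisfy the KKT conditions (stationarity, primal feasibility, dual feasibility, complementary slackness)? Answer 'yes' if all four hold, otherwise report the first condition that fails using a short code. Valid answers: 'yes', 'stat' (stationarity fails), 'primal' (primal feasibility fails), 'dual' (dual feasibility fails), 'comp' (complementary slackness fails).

Gradient of f: grad f(x) = Q x + c = (0, 0)
Constraint values g_i(x) = a_i^T x - b_i:
  g_1((2, 1)) = 2
Stationarity residual: grad f(x) + sum_i lambda_i a_i = (0, 0)
  -> stationarity OK
Primal feasibility (all g_i <= 0): FAILS
Dual feasibility (all lambda_i >= 0): OK
Complementary slackness (lambda_i * g_i(x) = 0 for all i): OK

Verdict: the first failing condition is primal_feasibility -> primal.

primal


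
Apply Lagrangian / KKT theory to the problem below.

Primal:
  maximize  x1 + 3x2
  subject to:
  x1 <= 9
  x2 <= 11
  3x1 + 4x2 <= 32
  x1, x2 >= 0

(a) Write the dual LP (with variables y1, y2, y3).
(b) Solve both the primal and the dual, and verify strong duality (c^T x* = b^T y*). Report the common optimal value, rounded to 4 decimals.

The standard primal-dual pair for 'max c^T x s.t. A x <= b, x >= 0' is:
  Dual:  min b^T y  s.t.  A^T y >= c,  y >= 0.

So the dual LP is:
  minimize  9y1 + 11y2 + 32y3
  subject to:
    y1 + 3y3 >= 1
    y2 + 4y3 >= 3
    y1, y2, y3 >= 0

Solving the primal: x* = (0, 8).
  primal value c^T x* = 24.
Solving the dual: y* = (0, 0, 0.75).
  dual value b^T y* = 24.
Strong duality: c^T x* = b^T y*. Confirmed.

24


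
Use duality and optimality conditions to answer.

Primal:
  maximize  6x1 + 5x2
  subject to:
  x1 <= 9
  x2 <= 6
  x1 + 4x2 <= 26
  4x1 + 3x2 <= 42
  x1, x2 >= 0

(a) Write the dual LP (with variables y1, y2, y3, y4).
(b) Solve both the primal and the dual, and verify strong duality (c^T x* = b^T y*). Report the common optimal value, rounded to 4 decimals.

The standard primal-dual pair for 'max c^T x s.t. A x <= b, x >= 0' is:
  Dual:  min b^T y  s.t.  A^T y >= c,  y >= 0.

So the dual LP is:
  minimize  9y1 + 6y2 + 26y3 + 42y4
  subject to:
    y1 + y3 + 4y4 >= 6
    y2 + 4y3 + 3y4 >= 5
    y1, y2, y3, y4 >= 0

Solving the primal: x* = (6.9231, 4.7692).
  primal value c^T x* = 65.3846.
Solving the dual: y* = (0, 0, 0.1538, 1.4615).
  dual value b^T y* = 65.3846.
Strong duality: c^T x* = b^T y*. Confirmed.

65.3846


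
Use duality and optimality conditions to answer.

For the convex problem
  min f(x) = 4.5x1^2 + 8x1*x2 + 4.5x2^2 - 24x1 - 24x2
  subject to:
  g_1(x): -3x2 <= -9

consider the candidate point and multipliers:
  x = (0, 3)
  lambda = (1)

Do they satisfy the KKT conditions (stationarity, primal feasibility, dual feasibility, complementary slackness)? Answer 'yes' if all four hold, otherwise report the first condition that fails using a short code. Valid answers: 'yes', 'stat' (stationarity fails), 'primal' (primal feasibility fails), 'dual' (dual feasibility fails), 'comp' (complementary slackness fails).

Gradient of f: grad f(x) = Q x + c = (0, 3)
Constraint values g_i(x) = a_i^T x - b_i:
  g_1((0, 3)) = 0
Stationarity residual: grad f(x) + sum_i lambda_i a_i = (0, 0)
  -> stationarity OK
Primal feasibility (all g_i <= 0): OK
Dual feasibility (all lambda_i >= 0): OK
Complementary slackness (lambda_i * g_i(x) = 0 for all i): OK

Verdict: yes, KKT holds.

yes


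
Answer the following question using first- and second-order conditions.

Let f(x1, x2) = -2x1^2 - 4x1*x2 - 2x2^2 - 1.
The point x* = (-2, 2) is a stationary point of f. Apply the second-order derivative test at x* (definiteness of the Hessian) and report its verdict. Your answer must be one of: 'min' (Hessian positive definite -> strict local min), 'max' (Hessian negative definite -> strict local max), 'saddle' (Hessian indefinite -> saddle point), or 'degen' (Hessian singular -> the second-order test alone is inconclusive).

Compute the Hessian H = grad^2 f:
  H = [[-4, -4], [-4, -4]]
Verify stationarity: grad f(x*) = H x* + g = (0, 0).
Eigenvalues of H: -8, 0.
H has a zero eigenvalue (singular; negative semidefinite but not definite), so H is neither positive definite, negative definite, nor indefinite. The second-order test alone is inconclusive -> degen.
(Indeed, f is constant along the null direction of H through x*, so x* is not a strict local extremum.)

degen


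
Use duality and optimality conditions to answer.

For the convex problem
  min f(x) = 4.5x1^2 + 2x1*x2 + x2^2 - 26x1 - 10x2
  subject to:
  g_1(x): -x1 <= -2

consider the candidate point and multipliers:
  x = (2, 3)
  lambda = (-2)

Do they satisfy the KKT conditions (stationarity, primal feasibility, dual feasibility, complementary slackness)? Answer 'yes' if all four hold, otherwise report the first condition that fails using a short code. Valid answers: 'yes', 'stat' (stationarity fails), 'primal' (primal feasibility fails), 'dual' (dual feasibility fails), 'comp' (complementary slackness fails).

Gradient of f: grad f(x) = Q x + c = (-2, 0)
Constraint values g_i(x) = a_i^T x - b_i:
  g_1((2, 3)) = 0
Stationarity residual: grad f(x) + sum_i lambda_i a_i = (0, 0)
  -> stationarity OK
Primal feasibility (all g_i <= 0): OK
Dual feasibility (all lambda_i >= 0): FAILS
Complementary slackness (lambda_i * g_i(x) = 0 for all i): OK

Verdict: the first failing condition is dual_feasibility -> dual.

dual


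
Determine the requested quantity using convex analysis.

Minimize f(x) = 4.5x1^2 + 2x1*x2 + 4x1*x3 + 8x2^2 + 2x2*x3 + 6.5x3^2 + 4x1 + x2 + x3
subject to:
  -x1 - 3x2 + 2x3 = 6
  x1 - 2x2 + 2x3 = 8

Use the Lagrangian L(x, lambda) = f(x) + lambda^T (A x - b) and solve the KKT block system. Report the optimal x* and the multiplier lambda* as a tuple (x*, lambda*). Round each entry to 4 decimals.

Form the Lagrangian:
  L(x, lambda) = (1/2) x^T Q x + c^T x + lambda^T (A x - b)
Stationarity (grad_x L = 0): Q x + c + A^T lambda = 0.
Primal feasibility: A x = b.

This gives the KKT block system:
  [ Q   A^T ] [ x     ]   [-c ]
  [ A    0  ] [ lambda ] = [ b ]

Solving the linear system:
  x*      = (1.8154, -1.6308, 1.4615)
  lambda* = (5.4615, -17.4615)
  f(x*)   = 57.0077

x* = (1.8154, -1.6308, 1.4615), lambda* = (5.4615, -17.4615)


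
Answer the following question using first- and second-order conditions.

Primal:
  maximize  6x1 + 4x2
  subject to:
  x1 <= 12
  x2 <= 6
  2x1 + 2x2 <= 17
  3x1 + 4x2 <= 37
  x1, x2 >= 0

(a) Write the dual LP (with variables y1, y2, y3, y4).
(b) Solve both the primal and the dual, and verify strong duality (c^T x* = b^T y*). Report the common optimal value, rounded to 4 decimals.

The standard primal-dual pair for 'max c^T x s.t. A x <= b, x >= 0' is:
  Dual:  min b^T y  s.t.  A^T y >= c,  y >= 0.

So the dual LP is:
  minimize  12y1 + 6y2 + 17y3 + 37y4
  subject to:
    y1 + 2y3 + 3y4 >= 6
    y2 + 2y3 + 4y4 >= 4
    y1, y2, y3, y4 >= 0

Solving the primal: x* = (8.5, 0).
  primal value c^T x* = 51.
Solving the dual: y* = (0, 0, 3, 0).
  dual value b^T y* = 51.
Strong duality: c^T x* = b^T y*. Confirmed.

51


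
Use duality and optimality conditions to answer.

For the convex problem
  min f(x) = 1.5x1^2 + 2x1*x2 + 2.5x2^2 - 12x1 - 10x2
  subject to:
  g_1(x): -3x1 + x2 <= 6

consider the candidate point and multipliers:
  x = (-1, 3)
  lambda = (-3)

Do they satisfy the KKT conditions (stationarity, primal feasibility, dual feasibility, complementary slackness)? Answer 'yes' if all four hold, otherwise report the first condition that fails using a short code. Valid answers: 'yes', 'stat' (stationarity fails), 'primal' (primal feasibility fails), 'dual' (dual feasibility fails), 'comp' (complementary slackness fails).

Gradient of f: grad f(x) = Q x + c = (-9, 3)
Constraint values g_i(x) = a_i^T x - b_i:
  g_1((-1, 3)) = 0
Stationarity residual: grad f(x) + sum_i lambda_i a_i = (0, 0)
  -> stationarity OK
Primal feasibility (all g_i <= 0): OK
Dual feasibility (all lambda_i >= 0): FAILS
Complementary slackness (lambda_i * g_i(x) = 0 for all i): OK

Verdict: the first failing condition is dual_feasibility -> dual.

dual


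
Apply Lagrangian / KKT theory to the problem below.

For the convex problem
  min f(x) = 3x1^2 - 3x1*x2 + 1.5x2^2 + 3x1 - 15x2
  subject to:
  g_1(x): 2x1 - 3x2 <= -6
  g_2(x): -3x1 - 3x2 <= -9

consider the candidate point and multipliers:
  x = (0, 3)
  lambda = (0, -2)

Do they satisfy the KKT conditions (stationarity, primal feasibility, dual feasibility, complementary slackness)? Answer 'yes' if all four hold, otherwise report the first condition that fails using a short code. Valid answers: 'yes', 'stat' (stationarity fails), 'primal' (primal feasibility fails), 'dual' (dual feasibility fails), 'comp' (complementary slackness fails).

Gradient of f: grad f(x) = Q x + c = (-6, -6)
Constraint values g_i(x) = a_i^T x - b_i:
  g_1((0, 3)) = -3
  g_2((0, 3)) = 0
Stationarity residual: grad f(x) + sum_i lambda_i a_i = (0, 0)
  -> stationarity OK
Primal feasibility (all g_i <= 0): OK
Dual feasibility (all lambda_i >= 0): FAILS
Complementary slackness (lambda_i * g_i(x) = 0 for all i): OK

Verdict: the first failing condition is dual_feasibility -> dual.

dual


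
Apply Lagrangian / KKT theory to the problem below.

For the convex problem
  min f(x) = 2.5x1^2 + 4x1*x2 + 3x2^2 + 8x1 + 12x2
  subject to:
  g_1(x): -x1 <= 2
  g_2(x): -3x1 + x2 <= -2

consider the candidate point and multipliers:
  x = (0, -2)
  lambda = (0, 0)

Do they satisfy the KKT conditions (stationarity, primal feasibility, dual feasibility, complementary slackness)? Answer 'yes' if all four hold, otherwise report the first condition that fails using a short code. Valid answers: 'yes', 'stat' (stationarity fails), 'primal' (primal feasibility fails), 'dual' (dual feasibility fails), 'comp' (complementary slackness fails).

Gradient of f: grad f(x) = Q x + c = (0, 0)
Constraint values g_i(x) = a_i^T x - b_i:
  g_1((0, -2)) = -2
  g_2((0, -2)) = 0
Stationarity residual: grad f(x) + sum_i lambda_i a_i = (0, 0)
  -> stationarity OK
Primal feasibility (all g_i <= 0): OK
Dual feasibility (all lambda_i >= 0): OK
Complementary slackness (lambda_i * g_i(x) = 0 for all i): OK

Verdict: yes, KKT holds.

yes


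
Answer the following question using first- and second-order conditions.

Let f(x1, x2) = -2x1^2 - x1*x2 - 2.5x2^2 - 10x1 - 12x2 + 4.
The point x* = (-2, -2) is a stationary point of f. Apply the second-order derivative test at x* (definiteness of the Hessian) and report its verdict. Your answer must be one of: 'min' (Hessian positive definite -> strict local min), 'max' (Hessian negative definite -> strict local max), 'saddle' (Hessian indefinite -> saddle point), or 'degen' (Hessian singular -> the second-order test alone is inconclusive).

Compute the Hessian H = grad^2 f:
  H = [[-4, -1], [-1, -5]]
Verify stationarity: grad f(x*) = H x* + g = (0, 0).
Eigenvalues of H: -5.618, -3.382.
Both eigenvalues < 0, so H is negative definite -> x* is a strict local max.

max


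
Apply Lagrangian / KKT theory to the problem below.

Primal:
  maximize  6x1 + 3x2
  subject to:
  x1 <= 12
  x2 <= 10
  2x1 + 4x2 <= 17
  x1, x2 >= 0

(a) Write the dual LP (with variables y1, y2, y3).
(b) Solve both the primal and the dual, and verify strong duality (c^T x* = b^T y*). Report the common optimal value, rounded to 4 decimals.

The standard primal-dual pair for 'max c^T x s.t. A x <= b, x >= 0' is:
  Dual:  min b^T y  s.t.  A^T y >= c,  y >= 0.

So the dual LP is:
  minimize  12y1 + 10y2 + 17y3
  subject to:
    y1 + 2y3 >= 6
    y2 + 4y3 >= 3
    y1, y2, y3 >= 0

Solving the primal: x* = (8.5, 0).
  primal value c^T x* = 51.
Solving the dual: y* = (0, 0, 3).
  dual value b^T y* = 51.
Strong duality: c^T x* = b^T y*. Confirmed.

51


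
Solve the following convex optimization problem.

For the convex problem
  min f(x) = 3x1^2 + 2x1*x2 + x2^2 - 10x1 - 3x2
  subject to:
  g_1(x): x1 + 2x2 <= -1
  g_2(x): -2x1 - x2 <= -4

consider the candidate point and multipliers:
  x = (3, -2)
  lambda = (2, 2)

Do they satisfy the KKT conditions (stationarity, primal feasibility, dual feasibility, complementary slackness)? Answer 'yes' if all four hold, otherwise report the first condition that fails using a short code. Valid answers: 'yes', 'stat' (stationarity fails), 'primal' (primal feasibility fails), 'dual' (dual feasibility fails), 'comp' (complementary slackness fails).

Gradient of f: grad f(x) = Q x + c = (4, -1)
Constraint values g_i(x) = a_i^T x - b_i:
  g_1((3, -2)) = 0
  g_2((3, -2)) = 0
Stationarity residual: grad f(x) + sum_i lambda_i a_i = (2, 1)
  -> stationarity FAILS
Primal feasibility (all g_i <= 0): OK
Dual feasibility (all lambda_i >= 0): OK
Complementary slackness (lambda_i * g_i(x) = 0 for all i): OK

Verdict: the first failing condition is stationarity -> stat.

stat


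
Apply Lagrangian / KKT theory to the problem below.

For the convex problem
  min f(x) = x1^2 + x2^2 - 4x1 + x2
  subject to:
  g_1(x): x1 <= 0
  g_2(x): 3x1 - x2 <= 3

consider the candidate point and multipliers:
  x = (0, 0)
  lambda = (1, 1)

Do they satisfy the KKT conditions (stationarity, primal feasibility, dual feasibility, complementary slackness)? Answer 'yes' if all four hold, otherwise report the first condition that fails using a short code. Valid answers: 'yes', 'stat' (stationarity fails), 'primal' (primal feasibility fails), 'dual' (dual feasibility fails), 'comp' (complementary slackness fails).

Gradient of f: grad f(x) = Q x + c = (-4, 1)
Constraint values g_i(x) = a_i^T x - b_i:
  g_1((0, 0)) = 0
  g_2((0, 0)) = -3
Stationarity residual: grad f(x) + sum_i lambda_i a_i = (0, 0)
  -> stationarity OK
Primal feasibility (all g_i <= 0): OK
Dual feasibility (all lambda_i >= 0): OK
Complementary slackness (lambda_i * g_i(x) = 0 for all i): FAILS

Verdict: the first failing condition is complementary_slackness -> comp.

comp


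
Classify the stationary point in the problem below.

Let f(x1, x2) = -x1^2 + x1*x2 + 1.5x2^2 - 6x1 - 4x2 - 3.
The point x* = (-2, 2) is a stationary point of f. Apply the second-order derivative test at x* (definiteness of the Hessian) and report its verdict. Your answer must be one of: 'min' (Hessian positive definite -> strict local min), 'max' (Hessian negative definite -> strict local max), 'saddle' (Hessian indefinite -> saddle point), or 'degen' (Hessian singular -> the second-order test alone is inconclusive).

Compute the Hessian H = grad^2 f:
  H = [[-2, 1], [1, 3]]
Verify stationarity: grad f(x*) = H x* + g = (0, 0).
Eigenvalues of H: -2.1926, 3.1926.
Eigenvalues have mixed signs, so H is indefinite -> x* is a saddle point.

saddle


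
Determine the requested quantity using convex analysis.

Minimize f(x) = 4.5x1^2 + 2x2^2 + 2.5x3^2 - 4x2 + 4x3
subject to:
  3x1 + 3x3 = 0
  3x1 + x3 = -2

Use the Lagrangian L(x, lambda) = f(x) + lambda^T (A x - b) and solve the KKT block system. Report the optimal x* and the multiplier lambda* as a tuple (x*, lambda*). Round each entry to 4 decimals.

Form the Lagrangian:
  L(x, lambda) = (1/2) x^T Q x + c^T x + lambda^T (A x - b)
Stationarity (grad_x L = 0): Q x + c + A^T lambda = 0.
Primal feasibility: A x = b.

This gives the KKT block system:
  [ Q   A^T ] [ x     ]   [-c ]
  [ A    0  ] [ lambda ] = [ b ]

Solving the linear system:
  x*      = (-1, 1, 1)
  lambda* = (-6, 9)
  f(x*)   = 9

x* = (-1, 1, 1), lambda* = (-6, 9)


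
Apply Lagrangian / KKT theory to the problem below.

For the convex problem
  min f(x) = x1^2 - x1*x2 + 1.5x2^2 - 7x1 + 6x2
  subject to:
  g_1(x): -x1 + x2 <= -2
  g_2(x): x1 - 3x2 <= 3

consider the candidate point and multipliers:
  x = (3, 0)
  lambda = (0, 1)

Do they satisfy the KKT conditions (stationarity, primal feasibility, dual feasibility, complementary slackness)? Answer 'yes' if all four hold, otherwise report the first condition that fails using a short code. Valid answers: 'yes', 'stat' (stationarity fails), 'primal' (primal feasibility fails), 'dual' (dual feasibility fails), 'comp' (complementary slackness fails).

Gradient of f: grad f(x) = Q x + c = (-1, 3)
Constraint values g_i(x) = a_i^T x - b_i:
  g_1((3, 0)) = -1
  g_2((3, 0)) = 0
Stationarity residual: grad f(x) + sum_i lambda_i a_i = (0, 0)
  -> stationarity OK
Primal feasibility (all g_i <= 0): OK
Dual feasibility (all lambda_i >= 0): OK
Complementary slackness (lambda_i * g_i(x) = 0 for all i): OK

Verdict: yes, KKT holds.

yes


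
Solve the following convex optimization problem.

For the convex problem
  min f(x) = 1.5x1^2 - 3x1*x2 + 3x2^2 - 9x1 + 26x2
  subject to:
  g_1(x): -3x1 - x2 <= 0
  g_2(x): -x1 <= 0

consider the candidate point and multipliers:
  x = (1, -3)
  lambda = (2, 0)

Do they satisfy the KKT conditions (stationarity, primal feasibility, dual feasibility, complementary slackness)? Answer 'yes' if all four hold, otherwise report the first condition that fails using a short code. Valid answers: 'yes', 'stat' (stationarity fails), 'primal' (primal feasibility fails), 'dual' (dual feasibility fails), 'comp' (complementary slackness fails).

Gradient of f: grad f(x) = Q x + c = (3, 5)
Constraint values g_i(x) = a_i^T x - b_i:
  g_1((1, -3)) = 0
  g_2((1, -3)) = -1
Stationarity residual: grad f(x) + sum_i lambda_i a_i = (-3, 3)
  -> stationarity FAILS
Primal feasibility (all g_i <= 0): OK
Dual feasibility (all lambda_i >= 0): OK
Complementary slackness (lambda_i * g_i(x) = 0 for all i): OK

Verdict: the first failing condition is stationarity -> stat.

stat


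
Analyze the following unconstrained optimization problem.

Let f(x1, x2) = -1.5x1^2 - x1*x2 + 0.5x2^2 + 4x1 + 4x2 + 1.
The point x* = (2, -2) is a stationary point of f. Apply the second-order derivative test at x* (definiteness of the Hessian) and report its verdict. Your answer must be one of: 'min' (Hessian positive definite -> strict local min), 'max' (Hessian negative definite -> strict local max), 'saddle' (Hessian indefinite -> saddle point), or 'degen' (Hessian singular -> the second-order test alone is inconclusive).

Compute the Hessian H = grad^2 f:
  H = [[-3, -1], [-1, 1]]
Verify stationarity: grad f(x*) = H x* + g = (0, 0).
Eigenvalues of H: -3.2361, 1.2361.
Eigenvalues have mixed signs, so H is indefinite -> x* is a saddle point.

saddle


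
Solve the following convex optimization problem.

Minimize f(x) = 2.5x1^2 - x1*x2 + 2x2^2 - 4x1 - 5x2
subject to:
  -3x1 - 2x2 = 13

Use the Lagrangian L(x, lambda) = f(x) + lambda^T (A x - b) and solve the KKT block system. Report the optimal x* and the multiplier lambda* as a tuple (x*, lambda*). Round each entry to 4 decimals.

Form the Lagrangian:
  L(x, lambda) = (1/2) x^T Q x + c^T x + lambda^T (A x - b)
Stationarity (grad_x L = 0): Q x + c + A^T lambda = 0.
Primal feasibility: A x = b.

This gives the KKT block system:
  [ Q   A^T ] [ x     ]   [-c ]
  [ A    0  ] [ lambda ] = [ b ]

Solving the linear system:
  x*      = (-2.8824, -2.1765)
  lambda* = (-5.4118)
  f(x*)   = 46.3824

x* = (-2.8824, -2.1765), lambda* = (-5.4118)


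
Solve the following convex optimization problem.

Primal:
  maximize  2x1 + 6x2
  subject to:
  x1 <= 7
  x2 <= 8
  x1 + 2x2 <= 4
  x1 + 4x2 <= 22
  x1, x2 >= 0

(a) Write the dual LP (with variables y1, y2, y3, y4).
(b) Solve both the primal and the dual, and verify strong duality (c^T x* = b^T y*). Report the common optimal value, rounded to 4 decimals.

The standard primal-dual pair for 'max c^T x s.t. A x <= b, x >= 0' is:
  Dual:  min b^T y  s.t.  A^T y >= c,  y >= 0.

So the dual LP is:
  minimize  7y1 + 8y2 + 4y3 + 22y4
  subject to:
    y1 + y3 + y4 >= 2
    y2 + 2y3 + 4y4 >= 6
    y1, y2, y3, y4 >= 0

Solving the primal: x* = (0, 2).
  primal value c^T x* = 12.
Solving the dual: y* = (0, 0, 3, 0).
  dual value b^T y* = 12.
Strong duality: c^T x* = b^T y*. Confirmed.

12


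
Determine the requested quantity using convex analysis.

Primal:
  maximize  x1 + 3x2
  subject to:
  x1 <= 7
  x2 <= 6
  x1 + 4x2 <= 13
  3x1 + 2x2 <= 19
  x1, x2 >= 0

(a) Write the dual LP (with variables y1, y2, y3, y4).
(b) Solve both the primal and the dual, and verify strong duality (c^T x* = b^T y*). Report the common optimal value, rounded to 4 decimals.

The standard primal-dual pair for 'max c^T x s.t. A x <= b, x >= 0' is:
  Dual:  min b^T y  s.t.  A^T y >= c,  y >= 0.

So the dual LP is:
  minimize  7y1 + 6y2 + 13y3 + 19y4
  subject to:
    y1 + y3 + 3y4 >= 1
    y2 + 4y3 + 2y4 >= 3
    y1, y2, y3, y4 >= 0

Solving the primal: x* = (5, 2).
  primal value c^T x* = 11.
Solving the dual: y* = (0, 0, 0.7, 0.1).
  dual value b^T y* = 11.
Strong duality: c^T x* = b^T y*. Confirmed.

11


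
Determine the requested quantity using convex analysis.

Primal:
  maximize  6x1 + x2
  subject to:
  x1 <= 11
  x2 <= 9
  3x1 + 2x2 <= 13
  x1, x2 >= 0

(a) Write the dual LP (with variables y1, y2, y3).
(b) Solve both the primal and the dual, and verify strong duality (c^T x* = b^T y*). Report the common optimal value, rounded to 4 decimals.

The standard primal-dual pair for 'max c^T x s.t. A x <= b, x >= 0' is:
  Dual:  min b^T y  s.t.  A^T y >= c,  y >= 0.

So the dual LP is:
  minimize  11y1 + 9y2 + 13y3
  subject to:
    y1 + 3y3 >= 6
    y2 + 2y3 >= 1
    y1, y2, y3 >= 0

Solving the primal: x* = (4.3333, 0).
  primal value c^T x* = 26.
Solving the dual: y* = (0, 0, 2).
  dual value b^T y* = 26.
Strong duality: c^T x* = b^T y*. Confirmed.

26


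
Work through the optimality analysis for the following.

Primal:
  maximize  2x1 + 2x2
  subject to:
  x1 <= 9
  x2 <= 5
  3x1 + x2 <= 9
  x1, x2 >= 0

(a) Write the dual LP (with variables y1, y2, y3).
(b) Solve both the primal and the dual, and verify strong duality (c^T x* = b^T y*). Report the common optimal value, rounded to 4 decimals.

The standard primal-dual pair for 'max c^T x s.t. A x <= b, x >= 0' is:
  Dual:  min b^T y  s.t.  A^T y >= c,  y >= 0.

So the dual LP is:
  minimize  9y1 + 5y2 + 9y3
  subject to:
    y1 + 3y3 >= 2
    y2 + y3 >= 2
    y1, y2, y3 >= 0

Solving the primal: x* = (1.3333, 5).
  primal value c^T x* = 12.6667.
Solving the dual: y* = (0, 1.3333, 0.6667).
  dual value b^T y* = 12.6667.
Strong duality: c^T x* = b^T y*. Confirmed.

12.6667


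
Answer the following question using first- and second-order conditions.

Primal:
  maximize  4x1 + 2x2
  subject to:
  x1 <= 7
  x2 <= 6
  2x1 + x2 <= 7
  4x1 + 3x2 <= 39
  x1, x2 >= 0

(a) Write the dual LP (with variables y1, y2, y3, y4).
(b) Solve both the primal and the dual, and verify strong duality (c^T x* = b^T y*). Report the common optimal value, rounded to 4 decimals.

The standard primal-dual pair for 'max c^T x s.t. A x <= b, x >= 0' is:
  Dual:  min b^T y  s.t.  A^T y >= c,  y >= 0.

So the dual LP is:
  minimize  7y1 + 6y2 + 7y3 + 39y4
  subject to:
    y1 + 2y3 + 4y4 >= 4
    y2 + y3 + 3y4 >= 2
    y1, y2, y3, y4 >= 0

Solving the primal: x* = (3.5, 0).
  primal value c^T x* = 14.
Solving the dual: y* = (0, 0, 2, 0).
  dual value b^T y* = 14.
Strong duality: c^T x* = b^T y*. Confirmed.

14


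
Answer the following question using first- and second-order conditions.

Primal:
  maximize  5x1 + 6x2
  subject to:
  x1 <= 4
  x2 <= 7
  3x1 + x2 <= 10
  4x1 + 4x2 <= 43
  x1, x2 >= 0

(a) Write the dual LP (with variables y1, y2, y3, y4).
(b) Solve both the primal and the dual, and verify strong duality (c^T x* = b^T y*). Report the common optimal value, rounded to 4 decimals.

The standard primal-dual pair for 'max c^T x s.t. A x <= b, x >= 0' is:
  Dual:  min b^T y  s.t.  A^T y >= c,  y >= 0.

So the dual LP is:
  minimize  4y1 + 7y2 + 10y3 + 43y4
  subject to:
    y1 + 3y3 + 4y4 >= 5
    y2 + y3 + 4y4 >= 6
    y1, y2, y3, y4 >= 0

Solving the primal: x* = (1, 7).
  primal value c^T x* = 47.
Solving the dual: y* = (0, 4.3333, 1.6667, 0).
  dual value b^T y* = 47.
Strong duality: c^T x* = b^T y*. Confirmed.

47


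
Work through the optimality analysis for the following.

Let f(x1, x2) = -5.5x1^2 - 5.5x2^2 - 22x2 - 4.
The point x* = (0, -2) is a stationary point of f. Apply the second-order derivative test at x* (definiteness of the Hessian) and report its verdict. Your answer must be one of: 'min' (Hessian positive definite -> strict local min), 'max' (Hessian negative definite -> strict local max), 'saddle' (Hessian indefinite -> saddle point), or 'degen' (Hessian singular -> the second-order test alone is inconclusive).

Compute the Hessian H = grad^2 f:
  H = [[-11, 0], [0, -11]]
Verify stationarity: grad f(x*) = H x* + g = (0, 0).
Eigenvalues of H: -11, -11.
Both eigenvalues < 0, so H is negative definite -> x* is a strict local max.

max


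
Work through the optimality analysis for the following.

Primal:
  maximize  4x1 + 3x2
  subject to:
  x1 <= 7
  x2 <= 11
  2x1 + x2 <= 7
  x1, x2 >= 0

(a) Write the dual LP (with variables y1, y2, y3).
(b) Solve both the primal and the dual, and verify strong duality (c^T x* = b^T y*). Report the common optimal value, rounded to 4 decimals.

The standard primal-dual pair for 'max c^T x s.t. A x <= b, x >= 0' is:
  Dual:  min b^T y  s.t.  A^T y >= c,  y >= 0.

So the dual LP is:
  minimize  7y1 + 11y2 + 7y3
  subject to:
    y1 + 2y3 >= 4
    y2 + y3 >= 3
    y1, y2, y3 >= 0

Solving the primal: x* = (0, 7).
  primal value c^T x* = 21.
Solving the dual: y* = (0, 0, 3).
  dual value b^T y* = 21.
Strong duality: c^T x* = b^T y*. Confirmed.

21


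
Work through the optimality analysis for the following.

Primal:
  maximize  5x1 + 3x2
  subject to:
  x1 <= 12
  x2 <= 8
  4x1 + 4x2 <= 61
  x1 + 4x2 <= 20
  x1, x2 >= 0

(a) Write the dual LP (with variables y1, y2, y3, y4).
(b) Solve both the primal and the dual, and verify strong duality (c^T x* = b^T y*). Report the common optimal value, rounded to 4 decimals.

The standard primal-dual pair for 'max c^T x s.t. A x <= b, x >= 0' is:
  Dual:  min b^T y  s.t.  A^T y >= c,  y >= 0.

So the dual LP is:
  minimize  12y1 + 8y2 + 61y3 + 20y4
  subject to:
    y1 + 4y3 + y4 >= 5
    y2 + 4y3 + 4y4 >= 3
    y1, y2, y3, y4 >= 0

Solving the primal: x* = (12, 2).
  primal value c^T x* = 66.
Solving the dual: y* = (4.25, 0, 0, 0.75).
  dual value b^T y* = 66.
Strong duality: c^T x* = b^T y*. Confirmed.

66


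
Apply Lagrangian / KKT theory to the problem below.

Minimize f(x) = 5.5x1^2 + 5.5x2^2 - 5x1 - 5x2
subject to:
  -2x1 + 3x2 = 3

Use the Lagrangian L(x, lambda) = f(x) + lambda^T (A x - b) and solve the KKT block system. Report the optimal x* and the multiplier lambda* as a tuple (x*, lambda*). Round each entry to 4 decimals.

Form the Lagrangian:
  L(x, lambda) = (1/2) x^T Q x + c^T x + lambda^T (A x - b)
Stationarity (grad_x L = 0): Q x + c + A^T lambda = 0.
Primal feasibility: A x = b.

This gives the KKT block system:
  [ Q   A^T ] [ x     ]   [-c ]
  [ A    0  ] [ lambda ] = [ b ]

Solving the linear system:
  x*      = (0.0629, 1.042)
  lambda* = (-2.1538)
  f(x*)   = 0.4685

x* = (0.0629, 1.042), lambda* = (-2.1538)


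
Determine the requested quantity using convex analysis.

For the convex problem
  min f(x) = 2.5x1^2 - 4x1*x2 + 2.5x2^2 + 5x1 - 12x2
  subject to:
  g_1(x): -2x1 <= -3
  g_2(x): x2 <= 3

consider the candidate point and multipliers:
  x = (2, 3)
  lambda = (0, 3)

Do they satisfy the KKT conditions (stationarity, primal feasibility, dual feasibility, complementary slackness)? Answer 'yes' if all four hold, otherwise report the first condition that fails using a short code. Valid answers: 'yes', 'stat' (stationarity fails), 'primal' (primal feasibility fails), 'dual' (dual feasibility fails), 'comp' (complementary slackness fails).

Gradient of f: grad f(x) = Q x + c = (3, -5)
Constraint values g_i(x) = a_i^T x - b_i:
  g_1((2, 3)) = -1
  g_2((2, 3)) = 0
Stationarity residual: grad f(x) + sum_i lambda_i a_i = (3, -2)
  -> stationarity FAILS
Primal feasibility (all g_i <= 0): OK
Dual feasibility (all lambda_i >= 0): OK
Complementary slackness (lambda_i * g_i(x) = 0 for all i): OK

Verdict: the first failing condition is stationarity -> stat.

stat


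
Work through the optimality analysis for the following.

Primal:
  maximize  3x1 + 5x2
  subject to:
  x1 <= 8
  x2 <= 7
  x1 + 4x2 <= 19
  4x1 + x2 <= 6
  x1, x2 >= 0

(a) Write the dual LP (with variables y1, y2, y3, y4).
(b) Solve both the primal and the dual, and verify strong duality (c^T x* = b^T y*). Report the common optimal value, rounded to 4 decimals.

The standard primal-dual pair for 'max c^T x s.t. A x <= b, x >= 0' is:
  Dual:  min b^T y  s.t.  A^T y >= c,  y >= 0.

So the dual LP is:
  minimize  8y1 + 7y2 + 19y3 + 6y4
  subject to:
    y1 + y3 + 4y4 >= 3
    y2 + 4y3 + y4 >= 5
    y1, y2, y3, y4 >= 0

Solving the primal: x* = (0.3333, 4.6667).
  primal value c^T x* = 24.3333.
Solving the dual: y* = (0, 0, 1.1333, 0.4667).
  dual value b^T y* = 24.3333.
Strong duality: c^T x* = b^T y*. Confirmed.

24.3333


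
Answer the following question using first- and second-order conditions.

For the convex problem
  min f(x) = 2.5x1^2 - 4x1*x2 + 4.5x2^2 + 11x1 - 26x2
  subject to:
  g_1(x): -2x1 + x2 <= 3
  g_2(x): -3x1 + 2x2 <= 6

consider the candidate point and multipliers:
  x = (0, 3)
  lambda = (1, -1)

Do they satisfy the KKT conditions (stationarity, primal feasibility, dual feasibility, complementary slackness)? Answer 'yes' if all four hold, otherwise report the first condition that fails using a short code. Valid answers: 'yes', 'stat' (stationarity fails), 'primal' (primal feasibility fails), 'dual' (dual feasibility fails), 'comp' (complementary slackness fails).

Gradient of f: grad f(x) = Q x + c = (-1, 1)
Constraint values g_i(x) = a_i^T x - b_i:
  g_1((0, 3)) = 0
  g_2((0, 3)) = 0
Stationarity residual: grad f(x) + sum_i lambda_i a_i = (0, 0)
  -> stationarity OK
Primal feasibility (all g_i <= 0): OK
Dual feasibility (all lambda_i >= 0): FAILS
Complementary slackness (lambda_i * g_i(x) = 0 for all i): OK

Verdict: the first failing condition is dual_feasibility -> dual.

dual


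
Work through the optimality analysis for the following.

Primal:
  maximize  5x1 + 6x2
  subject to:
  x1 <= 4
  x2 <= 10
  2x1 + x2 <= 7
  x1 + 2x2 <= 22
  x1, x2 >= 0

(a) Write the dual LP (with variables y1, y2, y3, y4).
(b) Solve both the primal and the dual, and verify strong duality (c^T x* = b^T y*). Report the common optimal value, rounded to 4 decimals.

The standard primal-dual pair for 'max c^T x s.t. A x <= b, x >= 0' is:
  Dual:  min b^T y  s.t.  A^T y >= c,  y >= 0.

So the dual LP is:
  minimize  4y1 + 10y2 + 7y3 + 22y4
  subject to:
    y1 + 2y3 + y4 >= 5
    y2 + y3 + 2y4 >= 6
    y1, y2, y3, y4 >= 0

Solving the primal: x* = (0, 7).
  primal value c^T x* = 42.
Solving the dual: y* = (0, 0, 6, 0).
  dual value b^T y* = 42.
Strong duality: c^T x* = b^T y*. Confirmed.

42


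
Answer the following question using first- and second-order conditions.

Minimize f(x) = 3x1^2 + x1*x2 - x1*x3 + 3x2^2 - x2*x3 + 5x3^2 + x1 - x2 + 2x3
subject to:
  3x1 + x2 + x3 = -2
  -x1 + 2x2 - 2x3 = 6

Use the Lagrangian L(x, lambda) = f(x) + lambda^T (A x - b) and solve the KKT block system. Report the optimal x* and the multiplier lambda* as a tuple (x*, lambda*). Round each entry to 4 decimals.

Form the Lagrangian:
  L(x, lambda) = (1/2) x^T Q x + c^T x + lambda^T (A x - b)
Stationarity (grad_x L = 0): Q x + c + A^T lambda = 0.
Primal feasibility: A x = b.

This gives the KKT block system:
  [ Q   A^T ] [ x     ]   [-c ]
  [ A    0  ] [ lambda ] = [ b ]

Solving the linear system:
  x*      = (-0.9267, 1.6584, -0.8783)
  lambda* = (-0.6935, -4.1041)
  f(x*)   = 9.4479

x* = (-0.9267, 1.6584, -0.8783), lambda* = (-0.6935, -4.1041)
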